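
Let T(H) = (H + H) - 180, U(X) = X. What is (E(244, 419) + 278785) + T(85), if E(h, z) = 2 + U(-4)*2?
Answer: 278769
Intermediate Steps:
T(H) = -180 + 2*H (T(H) = 2*H - 180 = -180 + 2*H)
E(h, z) = -6 (E(h, z) = 2 - 4*2 = 2 - 8 = -6)
(E(244, 419) + 278785) + T(85) = (-6 + 278785) + (-180 + 2*85) = 278779 + (-180 + 170) = 278779 - 10 = 278769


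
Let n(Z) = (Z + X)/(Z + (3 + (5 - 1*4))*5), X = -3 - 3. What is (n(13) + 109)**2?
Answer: 12988816/1089 ≈ 11927.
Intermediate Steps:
X = -6
n(Z) = (-6 + Z)/(20 + Z) (n(Z) = (Z - 6)/(Z + (3 + (5 - 1*4))*5) = (-6 + Z)/(Z + (3 + (5 - 4))*5) = (-6 + Z)/(Z + (3 + 1)*5) = (-6 + Z)/(Z + 4*5) = (-6 + Z)/(Z + 20) = (-6 + Z)/(20 + Z))
(n(13) + 109)**2 = ((-6 + 13)/(20 + 13) + 109)**2 = (7/33 + 109)**2 = (3604/33)**2 = 12988816/1089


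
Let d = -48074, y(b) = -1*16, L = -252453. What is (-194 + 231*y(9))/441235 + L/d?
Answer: 517228333/98660146 ≈ 5.2425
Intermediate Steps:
y(b) = -16
(-194 + 231*y(9))/441235 + L/d = (-194 + 231*(-16))/441235 - 252453/(-48074) = (-194 - 3696)*(1/441235) - 252453*(-1/48074) = -3890*1/441235 + 5871/1118 = -778/88247 + 5871/1118 = 517228333/98660146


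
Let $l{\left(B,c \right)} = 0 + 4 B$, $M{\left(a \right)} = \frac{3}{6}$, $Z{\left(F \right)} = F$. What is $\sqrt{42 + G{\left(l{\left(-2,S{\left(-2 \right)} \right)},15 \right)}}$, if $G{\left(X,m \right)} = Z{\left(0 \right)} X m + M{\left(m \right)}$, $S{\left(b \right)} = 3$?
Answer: $\frac{\sqrt{170}}{2} \approx 6.5192$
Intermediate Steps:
$M{\left(a \right)} = \frac{1}{2}$ ($M{\left(a \right)} = 3 \cdot \frac{1}{6} = \frac{1}{2}$)
$l{\left(B,c \right)} = 4 B$
$G{\left(X,m \right)} = \frac{1}{2}$ ($G{\left(X,m \right)} = 0 X m + \frac{1}{2} = 0 m + \frac{1}{2} = 0 + \frac{1}{2} = \frac{1}{2}$)
$\sqrt{42 + G{\left(l{\left(-2,S{\left(-2 \right)} \right)},15 \right)}} = \sqrt{42 + \frac{1}{2}} = \sqrt{\frac{85}{2}} = \frac{\sqrt{170}}{2}$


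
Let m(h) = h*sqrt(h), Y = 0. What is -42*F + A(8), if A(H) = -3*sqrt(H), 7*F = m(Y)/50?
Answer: -6*sqrt(2) ≈ -8.4853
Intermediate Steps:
m(h) = h**(3/2)
F = 0 (F = (0**(3/2)/50)/7 = (0*(1/50))/7 = (1/7)*0 = 0)
-42*F + A(8) = -42*0 - 6*sqrt(2) = 0 - 6*sqrt(2) = -6*sqrt(2)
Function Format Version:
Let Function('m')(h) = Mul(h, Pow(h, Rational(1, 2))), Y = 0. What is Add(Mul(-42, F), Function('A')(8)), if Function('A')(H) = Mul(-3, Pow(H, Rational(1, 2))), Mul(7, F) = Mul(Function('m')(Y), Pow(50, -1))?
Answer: Mul(-6, Pow(2, Rational(1, 2))) ≈ -8.4853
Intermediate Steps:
Function('m')(h) = Pow(h, Rational(3, 2))
F = 0 (F = Mul(Rational(1, 7), Mul(Pow(0, Rational(3, 2)), Pow(50, -1))) = Mul(Rational(1, 7), Mul(0, Rational(1, 50))) = Mul(Rational(1, 7), 0) = 0)
Add(Mul(-42, F), Function('A')(8)) = Add(Mul(-42, 0), Mul(-3, Pow(8, Rational(1, 2)))) = Add(0, Mul(-3, Mul(2, Pow(2, Rational(1, 2))))) = Add(0, Mul(-6, Pow(2, Rational(1, 2)))) = Mul(-6, Pow(2, Rational(1, 2)))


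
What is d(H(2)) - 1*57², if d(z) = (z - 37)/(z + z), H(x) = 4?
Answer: -26025/8 ≈ -3253.1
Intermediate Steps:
d(z) = (-37 + z)/(2*z) (d(z) = (-37 + z)/((2*z)) = (-37 + z)*(1/(2*z)) = (-37 + z)/(2*z))
d(H(2)) - 1*57² = (½)*(-37 + 4)/4 - 1*57² = (½)*(¼)*(-33) - 1*3249 = -33/8 - 3249 = -26025/8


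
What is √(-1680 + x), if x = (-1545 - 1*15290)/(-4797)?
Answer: 35*I*√20705/123 ≈ 40.945*I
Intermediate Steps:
x = 1295/369 (x = (-1545 - 15290)*(-1/4797) = -16835*(-1/4797) = 1295/369 ≈ 3.5095)
√(-1680 + x) = √(-1680 + 1295/369) = √(-618625/369) = 35*I*√20705/123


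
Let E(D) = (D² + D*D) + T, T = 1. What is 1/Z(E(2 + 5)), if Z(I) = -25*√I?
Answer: -√11/825 ≈ -0.0040202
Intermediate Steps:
E(D) = 1 + 2*D² (E(D) = (D² + D*D) + 1 = (D² + D²) + 1 = 2*D² + 1 = 1 + 2*D²)
1/Z(E(2 + 5)) = 1/(-25*√(1 + 2*(2 + 5)²)) = 1/(-25*√(1 + 2*7²)) = 1/(-25*√(1 + 2*49)) = 1/(-25*√(1 + 98)) = 1/(-75*√11) = -√11/825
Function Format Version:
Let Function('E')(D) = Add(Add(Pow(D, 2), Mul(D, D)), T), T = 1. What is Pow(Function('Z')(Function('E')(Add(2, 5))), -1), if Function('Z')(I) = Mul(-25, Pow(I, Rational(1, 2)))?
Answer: Mul(Rational(-1, 825), Pow(11, Rational(1, 2))) ≈ -0.0040202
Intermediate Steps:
Function('E')(D) = Add(1, Mul(2, Pow(D, 2))) (Function('E')(D) = Add(Add(Pow(D, 2), Mul(D, D)), 1) = Add(Add(Pow(D, 2), Pow(D, 2)), 1) = Add(Mul(2, Pow(D, 2)), 1) = Add(1, Mul(2, Pow(D, 2))))
Pow(Function('Z')(Function('E')(Add(2, 5))), -1) = Pow(Mul(-25, Pow(Add(1, Mul(2, Pow(Add(2, 5), 2))), Rational(1, 2))), -1) = Pow(Mul(-25, Pow(Add(1, Mul(2, Pow(7, 2))), Rational(1, 2))), -1) = Pow(Mul(-25, Pow(Add(1, Mul(2, 49)), Rational(1, 2))), -1) = Pow(Mul(-25, Pow(Add(1, 98), Rational(1, 2))), -1) = Pow(Mul(-25, Pow(99, Rational(1, 2))), -1) = Pow(Mul(-25, Mul(3, Pow(11, Rational(1, 2)))), -1) = Pow(Mul(-75, Pow(11, Rational(1, 2))), -1) = Mul(Rational(-1, 825), Pow(11, Rational(1, 2)))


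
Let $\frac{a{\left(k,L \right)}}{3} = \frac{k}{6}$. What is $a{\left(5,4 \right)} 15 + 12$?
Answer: $\frac{99}{2} \approx 49.5$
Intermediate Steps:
$a{\left(k,L \right)} = \frac{k}{2}$ ($a{\left(k,L \right)} = 3 \frac{k}{6} = \frac{k}{2}$)
$a{\left(5,4 \right)} 15 + 12 = \frac{1}{2} \cdot 5 \cdot 15 + 12 = \frac{5}{2} \cdot 15 + 12 = \frac{75}{2} + 12 = \frac{99}{2}$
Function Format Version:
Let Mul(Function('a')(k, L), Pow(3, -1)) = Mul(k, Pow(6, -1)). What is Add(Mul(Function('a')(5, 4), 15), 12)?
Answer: Rational(99, 2) ≈ 49.500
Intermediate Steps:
Function('a')(k, L) = Mul(Rational(1, 2), k) (Function('a')(k, L) = Mul(3, Mul(k, Pow(6, -1))) = Mul(3, Mul(k, Rational(1, 6))) = Mul(3, Mul(Rational(1, 6), k)) = Mul(Rational(1, 2), k))
Add(Mul(Function('a')(5, 4), 15), 12) = Add(Mul(Mul(Rational(1, 2), 5), 15), 12) = Add(Mul(Rational(5, 2), 15), 12) = Add(Rational(75, 2), 12) = Rational(99, 2)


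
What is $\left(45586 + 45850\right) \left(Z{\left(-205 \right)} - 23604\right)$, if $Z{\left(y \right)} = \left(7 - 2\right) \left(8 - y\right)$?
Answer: $-2060876004$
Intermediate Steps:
$Z{\left(y \right)} = 40 - 5 y$ ($Z{\left(y \right)} = 5 \left(8 - y\right) = 40 - 5 y$)
$\left(45586 + 45850\right) \left(Z{\left(-205 \right)} - 23604\right) = \left(45586 + 45850\right) \left(\left(40 - -1025\right) - 23604\right) = 91436 \left(\left(40 + 1025\right) - 23604\right) = 91436 \left(1065 - 23604\right) = 91436 \left(-22539\right) = -2060876004$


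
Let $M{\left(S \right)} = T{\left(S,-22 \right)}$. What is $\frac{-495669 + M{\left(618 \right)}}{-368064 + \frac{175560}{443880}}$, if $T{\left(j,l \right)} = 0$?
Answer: $\frac{1833479631}{1361467273} \approx 1.3467$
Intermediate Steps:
$M{\left(S \right)} = 0$
$\frac{-495669 + M{\left(618 \right)}}{-368064 + \frac{175560}{443880}} = \frac{-495669 + 0}{-368064 + \frac{175560}{443880}} = - \frac{495669}{-368064 + 175560 \cdot \frac{1}{443880}} = - \frac{495669}{-368064 + \frac{1463}{3699}} = - \frac{495669}{- \frac{1361467273}{3699}} = \left(-495669\right) \left(- \frac{3699}{1361467273}\right) = \frac{1833479631}{1361467273}$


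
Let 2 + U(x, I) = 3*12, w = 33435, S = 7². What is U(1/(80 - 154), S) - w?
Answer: -33401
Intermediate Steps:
S = 49
U(x, I) = 34 (U(x, I) = -2 + 3*12 = -2 + 36 = 34)
U(1/(80 - 154), S) - w = 34 - 1*33435 = 34 - 33435 = -33401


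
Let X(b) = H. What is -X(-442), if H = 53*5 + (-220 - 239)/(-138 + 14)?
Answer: -33319/124 ≈ -268.70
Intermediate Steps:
H = 33319/124 (H = 265 - 459/(-124) = 265 - 459*(-1/124) = 265 + 459/124 = 33319/124 ≈ 268.70)
X(b) = 33319/124
-X(-442) = -1*33319/124 = -33319/124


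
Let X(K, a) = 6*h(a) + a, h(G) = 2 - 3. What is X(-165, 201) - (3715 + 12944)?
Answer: -16464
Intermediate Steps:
h(G) = -1
X(K, a) = -6 + a (X(K, a) = 6*(-1) + a = -6 + a)
X(-165, 201) - (3715 + 12944) = (-6 + 201) - (3715 + 12944) = 195 - 1*16659 = 195 - 16659 = -16464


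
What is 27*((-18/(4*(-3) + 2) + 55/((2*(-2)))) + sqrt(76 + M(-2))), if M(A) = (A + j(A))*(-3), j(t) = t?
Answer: -6453/20 + 54*sqrt(22) ≈ -69.368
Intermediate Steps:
M(A) = -6*A (M(A) = (A + A)*(-3) = (2*A)*(-3) = -6*A)
27*((-18/(4*(-3) + 2) + 55/((2*(-2)))) + sqrt(76 + M(-2))) = 27*((-18/(4*(-3) + 2) + 55/((2*(-2)))) + sqrt(76 - 6*(-2))) = 27*((-18/(-12 + 2) + 55/(-4)) + sqrt(76 + 12)) = 27*((-18/(-10) + 55*(-1/4)) + sqrt(88)) = 27*((-18*(-1/10) - 55/4) + 2*sqrt(22)) = 27*((9/5 - 55/4) + 2*sqrt(22)) = 27*(-239/20 + 2*sqrt(22)) = -6453/20 + 54*sqrt(22)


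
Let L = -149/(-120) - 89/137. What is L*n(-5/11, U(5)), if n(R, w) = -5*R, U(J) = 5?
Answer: 48665/36168 ≈ 1.3455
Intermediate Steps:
L = 9733/16440 (L = -149*(-1/120) - 89*1/137 = 149/120 - 89/137 = 9733/16440 ≈ 0.59203)
L*n(-5/11, U(5)) = 9733*(-(-25)/11)/16440 = 9733*(-5*(-5/11))/16440 = (9733/16440)*(25/11) = 48665/36168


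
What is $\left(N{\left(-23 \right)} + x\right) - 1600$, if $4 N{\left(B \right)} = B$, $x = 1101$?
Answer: $- \frac{2019}{4} \approx -504.75$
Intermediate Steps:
$N{\left(B \right)} = \frac{B}{4}$
$\left(N{\left(-23 \right)} + x\right) - 1600 = \left(\frac{1}{4} \left(-23\right) + 1101\right) - 1600 = \left(- \frac{23}{4} + 1101\right) - 1600 = \frac{4381}{4} - 1600 = - \frac{2019}{4}$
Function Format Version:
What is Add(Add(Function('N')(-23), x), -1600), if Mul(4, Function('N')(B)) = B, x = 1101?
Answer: Rational(-2019, 4) ≈ -504.75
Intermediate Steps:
Function('N')(B) = Mul(Rational(1, 4), B)
Add(Add(Function('N')(-23), x), -1600) = Add(Add(Mul(Rational(1, 4), -23), 1101), -1600) = Add(Add(Rational(-23, 4), 1101), -1600) = Add(Rational(4381, 4), -1600) = Rational(-2019, 4)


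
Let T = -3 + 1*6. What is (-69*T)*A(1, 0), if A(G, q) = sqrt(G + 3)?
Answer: -414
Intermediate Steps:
A(G, q) = sqrt(3 + G)
T = 3 (T = -3 + 6 = 3)
(-69*T)*A(1, 0) = (-69*3)*sqrt(3 + 1) = -207*sqrt(4) = -207*2 = -414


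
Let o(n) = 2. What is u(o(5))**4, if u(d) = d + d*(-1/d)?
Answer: 1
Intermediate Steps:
u(d) = -1 + d (u(d) = d - 1 = -1 + d)
u(o(5))**4 = (-1 + 2)**4 = 1**4 = 1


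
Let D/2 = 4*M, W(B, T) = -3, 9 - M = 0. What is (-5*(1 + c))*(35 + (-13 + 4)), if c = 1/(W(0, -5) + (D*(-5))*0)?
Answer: -260/3 ≈ -86.667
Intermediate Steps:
M = 9 (M = 9 - 1*0 = 9 + 0 = 9)
D = 72 (D = 2*(4*9) = 2*36 = 72)
c = -1/3 (c = 1/(-3 + (72*(-5))*0) = 1/(-3 - 360*0) = 1/(-3 + 0) = 1/(-3) = -1/3 ≈ -0.33333)
(-5*(1 + c))*(35 + (-13 + 4)) = (-5*(1 - 1/3))*(35 + (-13 + 4)) = (-5*2/3)*(35 - 9) = -10/3*26 = -260/3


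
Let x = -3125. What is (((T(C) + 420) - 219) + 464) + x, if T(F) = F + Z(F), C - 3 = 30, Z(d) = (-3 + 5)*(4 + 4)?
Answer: -2411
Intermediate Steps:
Z(d) = 16 (Z(d) = 2*8 = 16)
C = 33 (C = 3 + 30 = 33)
T(F) = 16 + F (T(F) = F + 16 = 16 + F)
(((T(C) + 420) - 219) + 464) + x = ((((16 + 33) + 420) - 219) + 464) - 3125 = (((49 + 420) - 219) + 464) - 3125 = ((469 - 219) + 464) - 3125 = (250 + 464) - 3125 = 714 - 3125 = -2411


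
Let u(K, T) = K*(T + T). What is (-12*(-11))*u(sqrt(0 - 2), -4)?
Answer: -1056*I*sqrt(2) ≈ -1493.4*I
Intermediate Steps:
u(K, T) = 2*K*T (u(K, T) = K*(2*T) = 2*K*T)
(-12*(-11))*u(sqrt(0 - 2), -4) = (-12*(-11))*(2*sqrt(0 - 2)*(-4)) = 132*(2*sqrt(-2)*(-4)) = 132*(2*(I*sqrt(2))*(-4)) = 132*(-8*I*sqrt(2)) = -1056*I*sqrt(2)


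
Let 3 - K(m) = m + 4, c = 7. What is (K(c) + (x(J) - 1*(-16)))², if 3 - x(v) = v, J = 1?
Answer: 100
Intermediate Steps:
x(v) = 3 - v
K(m) = -1 - m (K(m) = 3 - (m + 4) = 3 - (4 + m) = 3 + (-4 - m) = -1 - m)
(K(c) + (x(J) - 1*(-16)))² = ((-1 - 1*7) + ((3 - 1*1) - 1*(-16)))² = ((-1 - 7) + ((3 - 1) + 16))² = (-8 + (2 + 16))² = (-8 + 18)² = 10² = 100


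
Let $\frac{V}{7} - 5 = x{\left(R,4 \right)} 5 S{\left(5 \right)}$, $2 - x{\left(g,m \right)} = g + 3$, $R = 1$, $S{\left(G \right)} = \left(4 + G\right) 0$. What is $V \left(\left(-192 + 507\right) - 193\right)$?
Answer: $4270$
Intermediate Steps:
$S{\left(G \right)} = 0$
$x{\left(g,m \right)} = -1 - g$ ($x{\left(g,m \right)} = 2 - \left(g + 3\right) = 2 - \left(3 + g\right) = -1 - g$)
$V = 35$ ($V = 35 + 7 \left(-1 - 1\right) 5 \cdot 0 = 35 + 7 \left(-2\right) 5 \cdot 0 = 35 + 7 \left(\left(-10\right) 0\right) = 35 + 7 \cdot 0 = 35 + 0 = 35$)
$V \left(\left(-192 + 507\right) - 193\right) = 35 \left(\left(-192 + 507\right) - 193\right) = 35 \left(315 - 193\right) = 35 \cdot 122 = 4270$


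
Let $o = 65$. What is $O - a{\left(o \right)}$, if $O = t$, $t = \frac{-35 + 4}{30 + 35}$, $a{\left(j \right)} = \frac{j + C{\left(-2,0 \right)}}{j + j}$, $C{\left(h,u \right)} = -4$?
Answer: $- \frac{123}{130} \approx -0.94615$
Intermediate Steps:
$a{\left(j \right)} = \frac{-4 + j}{2 j}$ ($a{\left(j \right)} = \frac{j - 4}{j + j} = \frac{-4 + j}{2 j}$)
$t = - \frac{31}{65}$ ($t = \frac{1}{65} \left(-31\right) = - \frac{31}{65} \approx -0.47692$)
$O = - \frac{31}{65} \approx -0.47692$
$O - a{\left(o \right)} = - \frac{31}{65} - \frac{-4 + 65}{2 \cdot 65} = - \frac{31}{65} - \frac{1}{2} \cdot \frac{1}{65} \cdot 61 = - \frac{31}{65} - \frac{61}{130} = - \frac{123}{130}$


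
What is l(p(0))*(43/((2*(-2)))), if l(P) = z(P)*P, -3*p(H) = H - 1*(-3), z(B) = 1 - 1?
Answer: 0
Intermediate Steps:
z(B) = 0
p(H) = -1 - H/3 (p(H) = -(H - 1*(-3))/3 = -(H + 3)/3 = -(3 + H)/3 = -1 - H/3)
l(P) = 0 (l(P) = 0*P = 0)
l(p(0))*(43/((2*(-2)))) = 0*(43/((2*(-2)))) = 0*(43/(-4)) = 0*(43*(-¼)) = 0*(-43/4) = 0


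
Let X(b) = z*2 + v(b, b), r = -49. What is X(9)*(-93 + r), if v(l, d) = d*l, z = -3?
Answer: -10650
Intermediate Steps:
X(b) = -6 + b² (X(b) = -3*2 + b*b = -6 + b²)
X(9)*(-93 + r) = (-6 + 9²)*(-93 - 49) = (-6 + 81)*(-142) = 75*(-142) = -10650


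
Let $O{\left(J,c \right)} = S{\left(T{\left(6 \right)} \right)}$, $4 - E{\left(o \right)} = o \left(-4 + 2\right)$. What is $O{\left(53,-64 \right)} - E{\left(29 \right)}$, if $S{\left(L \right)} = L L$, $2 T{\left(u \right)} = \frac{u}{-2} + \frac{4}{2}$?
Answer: $- \frac{247}{4} \approx -61.75$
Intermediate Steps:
$T{\left(u \right)} = 1 - \frac{u}{4}$ ($T{\left(u \right)} = \frac{\frac{u}{-2} + \frac{4}{2}}{2} = \frac{u \left(- \frac{1}{2}\right) + 4 \cdot \frac{1}{2}}{2} = \frac{- \frac{u}{2} + 2}{2} = \frac{2 - \frac{u}{2}}{2} = 1 - \frac{u}{4}$)
$E{\left(o \right)} = 4 + 2 o$ ($E{\left(o \right)} = 4 - o \left(-4 + 2\right) = 4 - o \left(-2\right) = 4 - - 2 o = 4 + 2 o$)
$S{\left(L \right)} = L^{2}$
$O{\left(J,c \right)} = \frac{1}{4}$ ($O{\left(J,c \right)} = \left(1 - \frac{3}{2}\right)^{2} = \left(- \frac{1}{2}\right)^{2} = \frac{1}{4}$)
$O{\left(53,-64 \right)} - E{\left(29 \right)} = \frac{1}{4} - \left(4 + 2 \cdot 29\right) = \frac{1}{4} - \left(4 + 58\right) = \frac{1}{4} - 62 = - \frac{247}{4}$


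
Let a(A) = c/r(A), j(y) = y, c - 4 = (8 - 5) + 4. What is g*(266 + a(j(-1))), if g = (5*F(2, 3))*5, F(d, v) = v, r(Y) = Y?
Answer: 19125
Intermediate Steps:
c = 11 (c = 4 + ((8 - 5) + 4) = 4 + (3 + 4) = 4 + 7 = 11)
g = 75 (g = (5*3)*5 = 15*5 = 75)
a(A) = 11/A
g*(266 + a(j(-1))) = 75*(266 + 11/(-1)) = 75*(266 + 11*(-1)) = 75*(266 - 11) = 75*255 = 19125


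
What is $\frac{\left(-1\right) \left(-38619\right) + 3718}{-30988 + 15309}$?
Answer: $- \frac{42337}{15679} \approx -2.7002$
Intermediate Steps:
$\frac{\left(-1\right) \left(-38619\right) + 3718}{-30988 + 15309} = \frac{38619 + 3718}{-15679} = 42337 \left(- \frac{1}{15679}\right) = - \frac{42337}{15679}$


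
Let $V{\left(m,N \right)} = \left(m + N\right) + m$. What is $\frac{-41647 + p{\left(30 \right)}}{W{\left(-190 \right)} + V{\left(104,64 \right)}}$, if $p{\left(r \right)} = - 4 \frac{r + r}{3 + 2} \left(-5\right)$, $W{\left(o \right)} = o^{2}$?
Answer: $- \frac{41407}{36372} \approx -1.1384$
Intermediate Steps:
$V{\left(m,N \right)} = N + 2 m$ ($V{\left(m,N \right)} = \left(N + m\right) + m = N + 2 m$)
$p{\left(r \right)} = 8 r$ ($p{\left(r \right)} = - 4 \frac{2 r}{5} \left(-5\right) = - \frac{8 r}{5} \left(-5\right) = 8 r$)
$\frac{-41647 + p{\left(30 \right)}}{W{\left(-190 \right)} + V{\left(104,64 \right)}} = \frac{-41647 + 8 \cdot 30}{\left(-190\right)^{2} + \left(64 + 2 \cdot 104\right)} = \frac{-41647 + 240}{36100 + \left(64 + 208\right)} = - \frac{41407}{36100 + 272} = - \frac{41407}{36372}$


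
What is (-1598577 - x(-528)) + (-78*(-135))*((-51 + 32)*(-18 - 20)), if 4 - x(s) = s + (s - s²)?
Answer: 5724239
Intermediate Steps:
x(s) = 4 + s² - 2*s (x(s) = 4 - (s + (s - s²)) = 4 - (-s² + 2*s) = 4 + (s² - 2*s) = 4 + s² - 2*s)
(-1598577 - x(-528)) + (-78*(-135))*((-51 + 32)*(-18 - 20)) = (-1598577 - (4 + (-528)² - 2*(-528))) + (-78*(-135))*((-51 + 32)*(-18 - 20)) = (-1598577 - (4 + 278784 + 1056)) + 10530*(-19*(-38)) = (-1598577 - 1*279844) + 10530*722 = (-1598577 - 279844) + 7602660 = -1878421 + 7602660 = 5724239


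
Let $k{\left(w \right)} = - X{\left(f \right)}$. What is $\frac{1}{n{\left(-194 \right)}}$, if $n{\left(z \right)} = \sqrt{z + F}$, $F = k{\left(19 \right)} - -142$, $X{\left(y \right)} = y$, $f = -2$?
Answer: $- \frac{i \sqrt{2}}{10} \approx - 0.14142 i$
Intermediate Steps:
$k{\left(w \right)} = 2$ ($k{\left(w \right)} = \left(-1\right) \left(-2\right) = 2$)
$F = 144$ ($F = 2 - -142 = 2 + 142 = 144$)
$n{\left(z \right)} = \sqrt{144 + z}$ ($n{\left(z \right)} = \sqrt{z + 144} = \sqrt{144 + z}$)
$\frac{1}{n{\left(-194 \right)}} = \frac{1}{\sqrt{144 - 194}} = \frac{1}{\sqrt{-50}} = \frac{1}{5 i \sqrt{2}} = - \frac{i \sqrt{2}}{10}$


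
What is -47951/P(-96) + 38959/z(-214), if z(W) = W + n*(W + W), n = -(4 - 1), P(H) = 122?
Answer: -11638643/32635 ≈ -356.63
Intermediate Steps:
n = -3 (n = -1*3 = -3)
z(W) = -5*W (z(W) = W - 3*(W + W) = W - 6*W = -5*W)
-47951/P(-96) + 38959/z(-214) = -47951/122 + 38959/((-5*(-214))) = -47951*1/122 + 38959/1070 = -47951/122 + 38959*(1/1070) = -47951/122 + 38959/1070 = -11638643/32635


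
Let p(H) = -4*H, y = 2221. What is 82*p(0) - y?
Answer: -2221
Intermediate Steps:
82*p(0) - y = 82*(-4*0) - 1*2221 = 82*0 - 2221 = 0 - 2221 = -2221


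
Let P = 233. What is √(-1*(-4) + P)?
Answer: √237 ≈ 15.395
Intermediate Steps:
√(-1*(-4) + P) = √(-1*(-4) + 233) = √(4 + 233) = √237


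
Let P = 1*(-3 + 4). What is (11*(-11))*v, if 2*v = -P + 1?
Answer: 0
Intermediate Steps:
P = 1 (P = 1*1 = 1)
v = 0 (v = (-1*1 + 1)/2 = (-1 + 1)/2 = (½)*0 = 0)
(11*(-11))*v = (11*(-11))*0 = -121*0 = 0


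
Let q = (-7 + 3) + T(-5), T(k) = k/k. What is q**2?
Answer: 9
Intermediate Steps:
T(k) = 1
q = -3 (q = (-7 + 3) + 1 = -4 + 1 = -3)
q**2 = (-3)**2 = 9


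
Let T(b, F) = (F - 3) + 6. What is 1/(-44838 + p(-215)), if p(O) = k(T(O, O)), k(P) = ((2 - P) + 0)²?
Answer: 1/958 ≈ 0.0010438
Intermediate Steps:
T(b, F) = 3 + F (T(b, F) = (-3 + F) + 6 = 3 + F)
k(P) = (2 - P)²
p(O) = (1 + O)² (p(O) = (-2 + (3 + O))² = (1 + O)²)
1/(-44838 + p(-215)) = 1/(-44838 + (1 - 215)²) = 1/(-44838 + (-214)²) = 1/(-44838 + 45796) = 1/958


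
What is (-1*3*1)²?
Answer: 9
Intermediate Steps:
(-1*3*1)² = (-3*1)² = (-3)² = 9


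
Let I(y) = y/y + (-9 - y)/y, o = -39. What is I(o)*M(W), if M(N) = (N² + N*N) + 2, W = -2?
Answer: 30/13 ≈ 2.3077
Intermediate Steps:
M(N) = 2 + 2*N² (M(N) = (N² + N²) + 2 = 2*N² + 2 = 2 + 2*N²)
I(y) = 1 + (-9 - y)/y
I(o)*M(W) = (-9/(-39))*(2 + 2*(-2)²) = (-9*(-1/39))*(2 + 2*4) = 3*(2 + 8)/13 = (3/13)*10 = 30/13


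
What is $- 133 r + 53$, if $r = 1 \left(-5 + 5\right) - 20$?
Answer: $2713$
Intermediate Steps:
$r = -20$ ($r = 1 \cdot 0 - 20 = 0 - 20 = -20$)
$- 133 r + 53 = \left(-133\right) \left(-20\right) + 53 = 2660 + 53 = 2713$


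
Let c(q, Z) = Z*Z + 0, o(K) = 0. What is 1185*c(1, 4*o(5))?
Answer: 0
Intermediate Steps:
c(q, Z) = Z² (c(q, Z) = Z² + 0 = Z²)
1185*c(1, 4*o(5)) = 1185*(4*0)² = 1185*0² = 1185*0 = 0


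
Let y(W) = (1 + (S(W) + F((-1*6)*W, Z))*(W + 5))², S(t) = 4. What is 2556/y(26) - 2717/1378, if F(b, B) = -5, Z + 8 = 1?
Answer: 2301/2650 ≈ 0.86830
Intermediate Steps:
Z = -7 (Z = -8 + 1 = -7)
y(W) = (-4 - W)² (y(W) = (1 + (4 - 5)*(W + 5))² = (1 - (5 + W))² = (1 + (-5 - W))² = (-4 - W)²)
2556/y(26) - 2717/1378 = 2556/((4 + 26)²) - 2717/1378 = 2556/(30²) - 2717*1/1378 = 2556/900 - 209/106 = 2556*(1/900) - 209/106 = 71/25 - 209/106 = 2301/2650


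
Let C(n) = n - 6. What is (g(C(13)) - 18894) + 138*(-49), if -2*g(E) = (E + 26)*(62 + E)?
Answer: -53589/2 ≈ -26795.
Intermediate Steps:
C(n) = -6 + n
g(E) = -(26 + E)*(62 + E)/2 (g(E) = -(E + 26)*(62 + E)/2 = -(26 + E)*(62 + E)/2)
(g(C(13)) - 18894) + 138*(-49) = ((-806 - 44*(-6 + 13) - (-6 + 13)**2/2) - 18894) + 138*(-49) = ((-806 - 44*7 - 1/2*7**2) - 18894) - 6762 = ((-806 - 308 - 1/2*49) - 18894) - 6762 = ((-806 - 308 - 49/2) - 18894) - 6762 = (-2277/2 - 18894) - 6762 = -40065/2 - 6762 = -53589/2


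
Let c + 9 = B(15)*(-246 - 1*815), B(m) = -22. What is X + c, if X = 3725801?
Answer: 3749134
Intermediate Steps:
c = 23333 (c = -9 - 22*(-246 - 1*815) = -9 - 22*(-246 - 815) = -9 - 22*(-1061) = -9 + 23342 = 23333)
X + c = 3725801 + 23333 = 3749134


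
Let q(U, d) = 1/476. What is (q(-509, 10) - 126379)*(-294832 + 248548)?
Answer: 99438534159/17 ≈ 5.8493e+9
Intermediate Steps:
q(U, d) = 1/476
(q(-509, 10) - 126379)*(-294832 + 248548) = (1/476 - 126379)*(-294832 + 248548) = -60156403/476*(-46284) = 99438534159/17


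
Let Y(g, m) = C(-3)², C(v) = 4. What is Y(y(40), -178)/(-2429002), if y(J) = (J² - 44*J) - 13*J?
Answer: -8/1214501 ≈ -6.5871e-6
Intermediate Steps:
y(J) = J² - 57*J
Y(g, m) = 16 (Y(g, m) = 4² = 16)
Y(y(40), -178)/(-2429002) = 16/(-2429002) = 16*(-1/2429002) = -8/1214501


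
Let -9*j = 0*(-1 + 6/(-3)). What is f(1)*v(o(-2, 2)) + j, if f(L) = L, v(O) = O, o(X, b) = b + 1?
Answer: 3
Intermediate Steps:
o(X, b) = 1 + b
j = 0 (j = -0*(-1 + 6/(-3)) = -0*(-1 + 6*(-1/3)) = -0*(-1 - 2) = -0*(-3) = -1/9*0 = 0)
f(1)*v(o(-2, 2)) + j = 1*(1 + 2) + 0 = 1*3 + 0 = 3 + 0 = 3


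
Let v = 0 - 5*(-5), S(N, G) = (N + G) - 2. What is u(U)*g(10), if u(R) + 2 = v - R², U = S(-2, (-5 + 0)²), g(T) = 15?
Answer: -6270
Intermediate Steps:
S(N, G) = -2 + G + N (S(N, G) = (G + N) - 2 = -2 + G + N)
U = 21 (U = -2 + (-5 + 0)² - 2 = -2 + (-5)² - 2 = -2 + 25 - 2 = 21)
v = 25 (v = 0 + 25 = 25)
u(R) = 23 - R² (u(R) = -2 + (25 - R²) = 23 - R²)
u(U)*g(10) = (23 - 1*21²)*15 = (23 - 1*441)*15 = (23 - 441)*15 = -418*15 = -6270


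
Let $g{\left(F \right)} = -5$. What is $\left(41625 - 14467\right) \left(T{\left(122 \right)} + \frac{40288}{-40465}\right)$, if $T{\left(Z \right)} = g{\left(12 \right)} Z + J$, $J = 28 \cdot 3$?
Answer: $- \frac{579141036724}{40465} \approx -1.4312 \cdot 10^{7}$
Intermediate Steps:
$J = 84$
$T{\left(Z \right)} = 84 - 5 Z$ ($T{\left(Z \right)} = - 5 Z + 84 = 84 - 5 Z$)
$\left(41625 - 14467\right) \left(T{\left(122 \right)} + \frac{40288}{-40465}\right) = \left(41625 - 14467\right) \left(\left(84 - 610\right) + \frac{40288}{-40465}\right) = 27158 \left(\left(84 - 610\right) + 40288 \left(- \frac{1}{40465}\right)\right) = 27158 \left(-526 - \frac{40288}{40465}\right) = 27158 \left(- \frac{21324878}{40465}\right) = - \frac{579141036724}{40465}$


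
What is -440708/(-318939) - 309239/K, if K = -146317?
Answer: 163111449857/46666197663 ≈ 3.4953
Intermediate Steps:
-440708/(-318939) - 309239/K = -440708/(-318939) - 309239/(-146317) = -440708*(-1/318939) - 309239*(-1/146317) = 440708/318939 + 309239/146317 = 163111449857/46666197663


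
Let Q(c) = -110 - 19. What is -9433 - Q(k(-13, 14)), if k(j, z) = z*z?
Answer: -9304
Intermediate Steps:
k(j, z) = z²
Q(c) = -129
-9433 - Q(k(-13, 14)) = -9433 - 1*(-129) = -9433 + 129 = -9304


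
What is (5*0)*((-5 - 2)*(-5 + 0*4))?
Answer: 0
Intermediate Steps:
(5*0)*((-5 - 2)*(-5 + 0*4)) = 0*(-7*(-5 + 0)) = 0*(-7*(-5)) = 0*35 = 0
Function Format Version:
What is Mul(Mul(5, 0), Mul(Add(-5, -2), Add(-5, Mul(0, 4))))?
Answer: 0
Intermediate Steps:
Mul(Mul(5, 0), Mul(Add(-5, -2), Add(-5, Mul(0, 4)))) = Mul(0, Mul(-7, Add(-5, 0))) = Mul(0, Mul(-7, -5)) = Mul(0, 35) = 0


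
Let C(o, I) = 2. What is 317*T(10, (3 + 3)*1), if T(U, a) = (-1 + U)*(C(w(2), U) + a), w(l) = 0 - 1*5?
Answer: 22824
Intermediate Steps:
w(l) = -5 (w(l) = 0 - 5 = -5)
T(U, a) = (-1 + U)*(2 + a)
317*T(10, (3 + 3)*1) = 317*(-2 - (3 + 3) + 2*10 + 10*((3 + 3)*1)) = 317*(-2 - 6 + 20 + 10*(6*1)) = 317*(-2 - 1*6 + 20 + 10*6) = 317*(-2 - 6 + 20 + 60) = 317*72 = 22824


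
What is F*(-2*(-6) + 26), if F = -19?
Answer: -722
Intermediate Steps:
F*(-2*(-6) + 26) = -19*(-2*(-6) + 26) = -19*(12 + 26) = -19*38 = -722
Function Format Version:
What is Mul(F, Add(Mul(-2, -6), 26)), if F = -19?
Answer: -722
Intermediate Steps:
Mul(F, Add(Mul(-2, -6), 26)) = Mul(-19, Add(Mul(-2, -6), 26)) = Mul(-19, Add(12, 26)) = Mul(-19, 38) = -722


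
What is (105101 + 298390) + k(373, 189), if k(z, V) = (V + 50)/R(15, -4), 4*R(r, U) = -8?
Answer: 806743/2 ≈ 4.0337e+5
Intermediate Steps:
R(r, U) = -2 (R(r, U) = (1/4)*(-8) = -2)
k(z, V) = -25 - V/2 (k(z, V) = (V + 50)/(-2) = (50 + V)*(-1/2) = -25 - V/2)
(105101 + 298390) + k(373, 189) = (105101 + 298390) + (-25 - 1/2*189) = 403491 + (-25 - 189/2) = 403491 - 239/2 = 806743/2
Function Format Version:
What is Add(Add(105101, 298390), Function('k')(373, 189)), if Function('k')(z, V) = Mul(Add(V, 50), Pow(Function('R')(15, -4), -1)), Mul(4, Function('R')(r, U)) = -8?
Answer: Rational(806743, 2) ≈ 4.0337e+5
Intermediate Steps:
Function('R')(r, U) = -2 (Function('R')(r, U) = Mul(Rational(1, 4), -8) = -2)
Function('k')(z, V) = Add(-25, Mul(Rational(-1, 2), V)) (Function('k')(z, V) = Mul(Add(V, 50), Pow(-2, -1)) = Mul(Add(50, V), Rational(-1, 2)) = Add(-25, Mul(Rational(-1, 2), V)))
Add(Add(105101, 298390), Function('k')(373, 189)) = Add(Add(105101, 298390), Add(-25, Mul(Rational(-1, 2), 189))) = Add(403491, Add(-25, Rational(-189, 2))) = Add(403491, Rational(-239, 2)) = Rational(806743, 2)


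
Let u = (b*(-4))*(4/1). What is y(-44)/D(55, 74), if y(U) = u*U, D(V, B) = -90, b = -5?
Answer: 352/9 ≈ 39.111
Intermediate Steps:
u = 80 (u = (-5*(-4))*(4/1) = 20*(4*1) = 20*4 = 80)
y(U) = 80*U
y(-44)/D(55, 74) = (80*(-44))/(-90) = -3520*(-1/90) = 352/9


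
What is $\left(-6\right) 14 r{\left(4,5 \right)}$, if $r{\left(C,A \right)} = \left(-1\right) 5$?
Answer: $420$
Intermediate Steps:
$r{\left(C,A \right)} = -5$
$\left(-6\right) 14 r{\left(4,5 \right)} = \left(-6\right) 14 \left(-5\right) = \left(-84\right) \left(-5\right) = 420$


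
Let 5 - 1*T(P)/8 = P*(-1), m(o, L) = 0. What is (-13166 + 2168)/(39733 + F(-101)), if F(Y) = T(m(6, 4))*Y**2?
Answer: -10998/447773 ≈ -0.024562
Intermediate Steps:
T(P) = 40 + 8*P (T(P) = 40 - 8*P*(-1) = 40 - (-8)*P = 40 + 8*P)
F(Y) = 40*Y**2 (F(Y) = (40 + 8*0)*Y**2 = (40 + 0)*Y**2 = 40*Y**2)
(-13166 + 2168)/(39733 + F(-101)) = (-13166 + 2168)/(39733 + 40*(-101)**2) = -10998/(39733 + 40*10201) = -10998/(39733 + 408040) = -10998/447773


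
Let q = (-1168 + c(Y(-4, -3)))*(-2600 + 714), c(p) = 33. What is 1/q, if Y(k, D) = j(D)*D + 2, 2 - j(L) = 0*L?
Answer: 1/2140610 ≈ 4.6716e-7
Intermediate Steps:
j(L) = 2 (j(L) = 2 - 0*L = 2 - 1*0 = 2 + 0 = 2)
Y(k, D) = 2 + 2*D (Y(k, D) = 2*D + 2 = 2 + 2*D)
q = 2140610 (q = (-1168 + 33)*(-2600 + 714) = -1135*(-1886) = 2140610)
1/q = 1/2140610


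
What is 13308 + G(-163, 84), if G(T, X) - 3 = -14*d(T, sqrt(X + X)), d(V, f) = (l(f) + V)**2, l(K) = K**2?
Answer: 12961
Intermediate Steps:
d(V, f) = (V + f**2)**2 (d(V, f) = (f**2 + V)**2 = (V + f**2)**2)
G(T, X) = 3 - 14*(T + 2*X)**2 (G(T, X) = 3 - 14*(T + (sqrt(X + X))**2)**2 = 3 - 14*(T + (sqrt(2*X))**2)**2 = 3 - 14*(T + (sqrt(2)*sqrt(X))**2)**2 = 3 - 14*(T + 2*X)**2)
13308 + G(-163, 84) = 13308 + (3 - 14*(-163 + 2*84)**2) = 13308 + (3 - 14*(-163 + 168)**2) = 13308 + (3 - 14*5**2) = 13308 + (3 - 14*25) = 13308 + (3 - 350) = 13308 - 347 = 12961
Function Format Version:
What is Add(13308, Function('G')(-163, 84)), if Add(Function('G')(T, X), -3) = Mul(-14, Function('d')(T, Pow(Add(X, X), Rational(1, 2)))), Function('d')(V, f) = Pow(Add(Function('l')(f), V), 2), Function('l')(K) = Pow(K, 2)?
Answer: 12961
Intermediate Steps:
Function('d')(V, f) = Pow(Add(V, Pow(f, 2)), 2) (Function('d')(V, f) = Pow(Add(Pow(f, 2), V), 2) = Pow(Add(V, Pow(f, 2)), 2))
Function('G')(T, X) = Add(3, Mul(-14, Pow(Add(T, Mul(2, X)), 2))) (Function('G')(T, X) = Add(3, Mul(-14, Pow(Add(T, Pow(Pow(Add(X, X), Rational(1, 2)), 2)), 2))) = Add(3, Mul(-14, Pow(Add(T, Pow(Pow(Mul(2, X), Rational(1, 2)), 2)), 2))) = Add(3, Mul(-14, Pow(Add(T, Pow(Mul(Pow(2, Rational(1, 2)), Pow(X, Rational(1, 2))), 2)), 2))) = Add(3, Mul(-14, Pow(Add(T, Mul(2, X)), 2))))
Add(13308, Function('G')(-163, 84)) = Add(13308, Add(3, Mul(-14, Pow(Add(-163, Mul(2, 84)), 2)))) = Add(13308, Add(3, Mul(-14, Pow(Add(-163, 168), 2)))) = Add(13308, Add(3, Mul(-14, Pow(5, 2)))) = Add(13308, Add(3, Mul(-14, 25))) = Add(13308, Add(3, -350)) = Add(13308, -347) = 12961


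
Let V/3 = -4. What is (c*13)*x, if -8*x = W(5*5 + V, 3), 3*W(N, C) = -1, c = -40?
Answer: -65/3 ≈ -21.667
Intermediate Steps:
V = -12 (V = 3*(-4) = -12)
W(N, C) = -⅓ (W(N, C) = (⅓)*(-1) = -⅓)
x = 1/24 (x = -⅛*(-⅓) = 1/24 ≈ 0.041667)
(c*13)*x = -40*13*(1/24) = -520*1/24 = -65/3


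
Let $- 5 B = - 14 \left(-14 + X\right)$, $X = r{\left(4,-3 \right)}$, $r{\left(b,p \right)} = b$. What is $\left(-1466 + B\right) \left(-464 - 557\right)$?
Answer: $1525374$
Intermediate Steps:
$X = 4$
$B = -28$ ($B = - \frac{\left(-14\right) \left(-14 + 4\right)}{5} = - \frac{\left(-14\right) \left(-10\right)}{5} = \left(- \frac{1}{5}\right) 140 = -28$)
$\left(-1466 + B\right) \left(-464 - 557\right) = \left(-1466 - 28\right) \left(-464 - 557\right) = - 1494 \left(-464 - 557\right) = \left(-1494\right) \left(-1021\right) = 1525374$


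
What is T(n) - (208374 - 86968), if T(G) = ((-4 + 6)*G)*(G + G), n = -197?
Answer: 33830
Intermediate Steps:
T(G) = 4*G² (T(G) = (2*G)*(2*G) = 4*G²)
T(n) - (208374 - 86968) = 4*(-197)² - (208374 - 86968) = 4*38809 - 1*121406 = 155236 - 121406 = 33830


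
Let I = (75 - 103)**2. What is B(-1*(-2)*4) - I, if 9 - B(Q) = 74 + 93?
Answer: -942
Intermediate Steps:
B(Q) = -158 (B(Q) = 9 - (74 + 93) = 9 - 1*167 = 9 - 167 = -158)
I = 784 (I = (-28)**2 = 784)
B(-1*(-2)*4) - I = -158 - 1*784 = -158 - 784 = -942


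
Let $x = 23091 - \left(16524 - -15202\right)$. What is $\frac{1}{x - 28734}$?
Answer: $- \frac{1}{37369} \approx -2.676 \cdot 10^{-5}$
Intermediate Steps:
$x = -8635$ ($x = 23091 - \left(16524 + 15202\right) = 23091 - 31726 = -8635$)
$\frac{1}{x - 28734} = \frac{1}{-8635 - 28734} = \frac{1}{-37369} = - \frac{1}{37369}$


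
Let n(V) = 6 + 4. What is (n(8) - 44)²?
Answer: 1156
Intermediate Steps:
n(V) = 10
(n(8) - 44)² = (10 - 44)² = (-34)² = 1156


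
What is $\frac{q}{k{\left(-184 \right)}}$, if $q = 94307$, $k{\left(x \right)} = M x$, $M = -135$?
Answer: $\frac{94307}{24840} \approx 3.7966$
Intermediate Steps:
$k{\left(x \right)} = - 135 x$
$\frac{q}{k{\left(-184 \right)}} = \frac{94307}{\left(-135\right) \left(-184\right)} = \frac{94307}{24840}$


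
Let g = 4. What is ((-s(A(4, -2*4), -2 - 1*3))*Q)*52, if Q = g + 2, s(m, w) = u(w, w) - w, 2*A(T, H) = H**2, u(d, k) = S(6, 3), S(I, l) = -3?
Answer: -624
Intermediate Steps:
u(d, k) = -3
A(T, H) = H**2/2
s(m, w) = -3 - w
Q = 6 (Q = 4 + 2 = 6)
((-s(A(4, -2*4), -2 - 1*3))*Q)*52 = (-(-3 - (-2 - 1*3))*6)*52 = (-(-3 - (-2 - 3))*6)*52 = (-(-3 - 1*(-5))*6)*52 = (-(-3 + 5)*6)*52 = (-1*2*6)*52 = -2*6*52 = -12*52 = -624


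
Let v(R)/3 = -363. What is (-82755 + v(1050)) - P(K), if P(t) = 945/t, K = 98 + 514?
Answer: -5701497/68 ≈ -83846.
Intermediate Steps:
v(R) = -1089 (v(R) = 3*(-363) = -1089)
K = 612
(-82755 + v(1050)) - P(K) = (-82755 - 1089) - 945/612 = -83844 - 945/612 = -83844 - 1*105/68 = -83844 - 105/68 = -5701497/68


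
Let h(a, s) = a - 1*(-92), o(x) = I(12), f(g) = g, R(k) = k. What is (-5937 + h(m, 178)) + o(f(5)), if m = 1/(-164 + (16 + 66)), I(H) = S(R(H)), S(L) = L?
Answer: -478307/82 ≈ -5833.0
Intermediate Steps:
I(H) = H
o(x) = 12
m = -1/82 (m = 1/(-164 + 82) = 1/(-82) = -1/82 ≈ -0.012195)
h(a, s) = 92 + a (h(a, s) = a + 92 = 92 + a)
(-5937 + h(m, 178)) + o(f(5)) = (-5937 + (92 - 1/82)) + 12 = (-5937 + 7543/82) + 12 = -479291/82 + 12 = -478307/82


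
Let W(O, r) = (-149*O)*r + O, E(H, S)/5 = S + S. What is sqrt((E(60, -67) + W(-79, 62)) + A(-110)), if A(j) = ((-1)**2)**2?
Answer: 3*sqrt(81006) ≈ 853.85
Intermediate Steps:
E(H, S) = 10*S (E(H, S) = 5*(S + S) = 5*(2*S) = 10*S)
W(O, r) = O - 149*O*r (W(O, r) = -149*O*r + O = O - 149*O*r)
A(j) = 1 (A(j) = 1**2 = 1)
sqrt((E(60, -67) + W(-79, 62)) + A(-110)) = sqrt((10*(-67) - 79*(1 - 149*62)) + 1) = sqrt((-670 - 79*(1 - 9238)) + 1) = sqrt((-670 - 79*(-9237)) + 1) = sqrt((-670 + 729723) + 1) = sqrt(729053 + 1) = sqrt(729054) = 3*sqrt(81006)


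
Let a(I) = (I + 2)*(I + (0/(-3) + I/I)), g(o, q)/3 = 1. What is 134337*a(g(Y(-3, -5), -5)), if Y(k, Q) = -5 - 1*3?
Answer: 2686740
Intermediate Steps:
Y(k, Q) = -8 (Y(k, Q) = -5 - 3 = -8)
g(o, q) = 3 (g(o, q) = 3*1 = 3)
a(I) = (1 + I)*(2 + I) (a(I) = (2 + I)*(I + (0*(-1/3) + 1)) = (2 + I)*(I + (0 + 1)) = (2 + I)*(I + 1) = (2 + I)*(1 + I) = (1 + I)*(2 + I))
134337*a(g(Y(-3, -5), -5)) = 134337*(2 + 3**2 + 3*3) = 134337*(2 + 9 + 9) = 134337*20 = 2686740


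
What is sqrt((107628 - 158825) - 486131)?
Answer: 4*I*sqrt(33583) ≈ 733.03*I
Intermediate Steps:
sqrt((107628 - 158825) - 486131) = sqrt(-51197 - 486131) = sqrt(-537328) = 4*I*sqrt(33583)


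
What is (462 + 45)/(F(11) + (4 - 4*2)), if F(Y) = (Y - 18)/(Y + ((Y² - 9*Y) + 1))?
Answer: -1326/11 ≈ -120.55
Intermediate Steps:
F(Y) = (-18 + Y)/(1 + Y² - 8*Y) (F(Y) = (-18 + Y)/(Y + (1 + Y² - 9*Y)) = (-18 + Y)/(1 + Y² - 8*Y))
(462 + 45)/(F(11) + (4 - 4*2)) = (462 + 45)/((-18 + 11)/(1 + 11² - 8*11) + (4 - 4*2)) = 507/(-7/(1 + 121 - 88) + (4 - 8)) = 507/(-7/34 - 4) = 507/(-143/34) = 507*(-34/143) = -1326/11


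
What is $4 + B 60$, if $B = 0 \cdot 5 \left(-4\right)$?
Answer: $4$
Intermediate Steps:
$B = 0$ ($B = 0 \left(-4\right) = 0$)
$4 + B 60 = 4 + 0 \cdot 60 = 4 + 0 = 4$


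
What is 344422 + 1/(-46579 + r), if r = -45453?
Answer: 31697845503/92032 ≈ 3.4442e+5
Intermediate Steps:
344422 + 1/(-46579 + r) = 344422 + 1/(-46579 - 45453) = 344422 + 1/(-92032) = 344422 - 1/92032 = 31697845503/92032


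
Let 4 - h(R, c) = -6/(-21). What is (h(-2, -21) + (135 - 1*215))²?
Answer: 285156/49 ≈ 5819.5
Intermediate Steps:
h(R, c) = 26/7 (h(R, c) = 4 - (-6)/(-21) = 4 - (-6)*(-1)/21 = 4 - 1*2/7 = 4 - 2/7 = 26/7)
(h(-2, -21) + (135 - 1*215))² = (26/7 + (135 - 1*215))² = (26/7 + (135 - 215))² = (26/7 - 80)² = (-534/7)² = 285156/49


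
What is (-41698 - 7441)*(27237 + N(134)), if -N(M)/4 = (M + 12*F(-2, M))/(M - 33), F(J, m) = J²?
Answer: -135142520051/101 ≈ -1.3380e+9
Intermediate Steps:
N(M) = -4*(48 + M)/(-33 + M) (N(M) = -4*(M + 12*(-2)²)/(M - 33) = -4*(M + 12*4)/(-33 + M) = -4*(M + 48)/(-33 + M) = -4*(48 + M)/(-33 + M))
(-41698 - 7441)*(27237 + N(134)) = (-41698 - 7441)*(27237 + 4*(-48 - 1*134)/(-33 + 134)) = -49139*(27237 + 4*(-48 - 134)/101) = -49139*(27237 + 4*(1/101)*(-182)) = -49139*(27237 - 728/101) = -49139*2750209/101 = -135142520051/101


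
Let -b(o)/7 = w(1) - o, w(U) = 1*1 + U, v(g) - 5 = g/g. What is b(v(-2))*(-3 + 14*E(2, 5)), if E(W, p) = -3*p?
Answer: -5964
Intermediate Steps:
v(g) = 6 (v(g) = 5 + g/g = 5 + 1 = 6)
w(U) = 1 + U
b(o) = -14 + 7*o (b(o) = -7*((1 + 1) - o) = -7*(2 - o) = -14 + 7*o)
b(v(-2))*(-3 + 14*E(2, 5)) = (-14 + 7*6)*(-3 + 14*(-3*5)) = (-14 + 42)*(-3 + 14*(-15)) = 28*(-3 - 210) = 28*(-213) = -5964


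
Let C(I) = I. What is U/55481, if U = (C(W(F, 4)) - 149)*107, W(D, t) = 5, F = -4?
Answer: -15408/55481 ≈ -0.27772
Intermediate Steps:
U = -15408 (U = (5 - 149)*107 = -144*107 = -15408)
U/55481 = -15408/55481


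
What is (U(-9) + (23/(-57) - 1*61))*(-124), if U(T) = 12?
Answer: 349184/57 ≈ 6126.0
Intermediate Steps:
(U(-9) + (23/(-57) - 1*61))*(-124) = (12 + (23/(-57) - 1*61))*(-124) = (12 + (23*(-1/57) - 61))*(-124) = (12 + (-23/57 - 61))*(-124) = (12 - 3500/57)*(-124) = -2816/57*(-124) = 349184/57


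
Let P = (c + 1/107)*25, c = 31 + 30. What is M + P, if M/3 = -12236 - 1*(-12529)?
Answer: 257253/107 ≈ 2404.2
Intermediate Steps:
c = 61
P = 163200/107 (P = (61 + 1/107)*25 = (6528/107)*25 = 163200/107 ≈ 1525.2)
M = 879 (M = 3*(-12236 - 1*(-12529)) = 3*(-12236 + 12529) = 3*293 = 879)
M + P = 879 + 163200/107 = 257253/107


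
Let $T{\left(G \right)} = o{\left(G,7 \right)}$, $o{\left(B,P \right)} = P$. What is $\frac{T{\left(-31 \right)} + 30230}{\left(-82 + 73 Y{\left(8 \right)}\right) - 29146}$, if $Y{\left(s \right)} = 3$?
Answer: $- \frac{30237}{29009} \approx -1.0423$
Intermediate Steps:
$T{\left(G \right)} = 7$
$\frac{T{\left(-31 \right)} + 30230}{\left(-82 + 73 Y{\left(8 \right)}\right) - 29146} = \frac{7 + 30230}{\left(-82 + 73 \cdot 3\right) - 29146} = \frac{30237}{\left(-82 + 219\right) - 29146} = \frac{30237}{137 - 29146} = \frac{30237}{-29009} = 30237 \left(- \frac{1}{29009}\right) = - \frac{30237}{29009}$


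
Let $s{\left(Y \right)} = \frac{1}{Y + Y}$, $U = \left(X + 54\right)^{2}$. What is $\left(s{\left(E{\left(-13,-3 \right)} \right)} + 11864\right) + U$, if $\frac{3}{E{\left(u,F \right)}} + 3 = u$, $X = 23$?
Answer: $\frac{53371}{3} \approx 17790.0$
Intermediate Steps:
$E{\left(u,F \right)} = \frac{3}{-3 + u}$
$U = 5929$ ($U = \left(23 + 54\right)^{2} = 77^{2} = 5929$)
$s{\left(Y \right)} = \frac{1}{2 Y}$
$\left(s{\left(E{\left(-13,-3 \right)} \right)} + 11864\right) + U = \left(\frac{1}{2 \frac{3}{-3 - 13}} + 11864\right) + 5929 = \left(\frac{1}{2 \frac{3}{-16}} + 11864\right) + 5929 = \left(\frac{1}{2 \cdot 3 \left(- \frac{1}{16}\right)} + 11864\right) + 5929 = \left(\frac{1}{2 \left(- \frac{3}{16}\right)} + 11864\right) + 5929 = \left(\frac{1}{2} \left(- \frac{16}{3}\right) + 11864\right) + 5929 = \left(- \frac{8}{3} + 11864\right) + 5929 = \frac{35584}{3} + 5929 = \frac{53371}{3}$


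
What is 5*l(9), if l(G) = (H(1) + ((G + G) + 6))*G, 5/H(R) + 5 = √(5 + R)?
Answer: 19395/19 - 225*√6/19 ≈ 991.78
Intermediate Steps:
H(R) = 5/(-5 + √(5 + R))
l(G) = G*(6 + 2*G + 5/(-5 + √6)) (l(G) = (5/(-5 + √(5 + 1)) + ((G + G) + 6))*G = (5/(-5 + √6) + (2*G + 6))*G = (5/(-5 + √6) + (6 + 2*G))*G = (6 + 2*G + 5/(-5 + √6))*G = G*(6 + 2*G + 5/(-5 + √6)))
5*l(9) = 5*(2*9² + (89/19)*9 - 5/19*9*√6) = 5*(2*81 + 801/19 - 45*√6/19) = 5*(162 + 801/19 - 45*√6/19) = 5*(3879/19 - 45*√6/19) = 19395/19 - 225*√6/19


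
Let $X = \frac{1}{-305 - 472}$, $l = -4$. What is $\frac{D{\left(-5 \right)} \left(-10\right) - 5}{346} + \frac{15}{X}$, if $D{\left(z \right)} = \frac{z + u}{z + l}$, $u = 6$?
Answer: $- \frac{36293705}{3114} \approx -11655.0$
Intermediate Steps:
$X = - \frac{1}{777}$ ($X = \frac{1}{-777} = - \frac{1}{777} \approx -0.001287$)
$D{\left(z \right)} = \frac{6 + z}{-4 + z}$ ($D{\left(z \right)} = \frac{z + 6}{z - 4} = \frac{6 + z}{-4 + z}$)
$\frac{D{\left(-5 \right)} \left(-10\right) - 5}{346} + \frac{15}{X} = \frac{\frac{6 - 5}{-4 - 5} \left(-10\right) - 5}{346} + \frac{15}{- \frac{1}{777}} = \left(\frac{1}{-9} \cdot 1 \left(-10\right) - 5\right) \frac{1}{346} + 15 \left(-777\right) = \left(\left(- \frac{1}{9}\right) 1 \left(-10\right) - 5\right) \frac{1}{346} - 11655 = \left(\left(- \frac{1}{9}\right) \left(-10\right) - 5\right) \frac{1}{346} - 11655 = \left(\frac{10}{9} - 5\right) \frac{1}{346} - 11655 = \left(- \frac{35}{9}\right) \frac{1}{346} - 11655 = - \frac{35}{3114} - 11655 = - \frac{36293705}{3114}$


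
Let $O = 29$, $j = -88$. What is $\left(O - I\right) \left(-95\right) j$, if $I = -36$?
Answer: $543400$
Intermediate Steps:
$\left(O - I\right) \left(-95\right) j = \left(29 - -36\right) \left(-95\right) \left(-88\right) = \left(29 + 36\right) \left(-95\right) \left(-88\right) = 65 \left(-95\right) \left(-88\right) = \left(-6175\right) \left(-88\right) = 543400$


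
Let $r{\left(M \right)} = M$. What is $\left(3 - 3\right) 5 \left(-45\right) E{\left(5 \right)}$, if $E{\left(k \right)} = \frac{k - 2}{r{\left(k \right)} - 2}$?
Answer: $0$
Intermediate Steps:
$E{\left(k \right)} = 1$ ($E{\left(k \right)} = \frac{k - 2}{k - 2} = \frac{-2 + k}{-2 + k} = 1$)
$\left(3 - 3\right) 5 \left(-45\right) E{\left(5 \right)} = \left(3 - 3\right) 5 \left(-45\right) 1 = 0 \cdot 5 \left(-45\right) 1 = 0 \left(-45\right) 1 = 0 \cdot 1 = 0$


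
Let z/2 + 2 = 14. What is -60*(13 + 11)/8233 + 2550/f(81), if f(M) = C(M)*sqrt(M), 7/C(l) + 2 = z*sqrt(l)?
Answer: 1497552460/172893 ≈ 8661.7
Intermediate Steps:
z = 24 (z = -4 + 2*14 = -4 + 28 = 24)
C(l) = 7/(-2 + 24*sqrt(l))
f(M) = 7*sqrt(M)/(2*(-1 + 12*sqrt(M))) (f(M) = (7/(2*(-1 + 12*sqrt(M))))*sqrt(M) = 7*sqrt(M)/(2*(-1 + 12*sqrt(M))))
-60*(13 + 11)/8233 + 2550/f(81) = -60*(13 + 11)/8233 + 2550/((7*sqrt(81)/(2*(-1 + 12*sqrt(81))))) = -60*24*(1/8233) + 2550/(((7/2)*9/(-1 + 12*9))) = -1440*1/8233 + 2550/(((7/2)*9/(-1 + 108))) = -1440/8233 + 2550/(((7/2)*9/107)) = -1440/8233 + 2550/(((7/2)*9*(1/107))) = -1440/8233 + 2550/(63/214) = -1440/8233 + 2550*(214/63) = -1440/8233 + 181900/21 = 1497552460/172893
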